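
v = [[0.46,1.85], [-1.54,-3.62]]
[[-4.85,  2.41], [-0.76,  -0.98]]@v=[[-5.94, -17.7], [1.16, 2.14]]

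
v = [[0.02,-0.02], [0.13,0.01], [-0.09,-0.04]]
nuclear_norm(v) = 0.20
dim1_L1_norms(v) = [0.04, 0.14, 0.13]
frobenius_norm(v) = 0.17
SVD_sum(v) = [[0.02, 0.00], [0.13, 0.02], [-0.09, -0.02]] + [[0.0,-0.02], [0.0,-0.01], [0.0,-0.02]]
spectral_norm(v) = 0.16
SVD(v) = [[-0.1,  0.66], [-0.80,  0.39], [0.59,  0.64]] @ diag([0.16198424326834607, 0.03551203926531513]) @ [[-0.98, -0.18], [0.18, -0.98]]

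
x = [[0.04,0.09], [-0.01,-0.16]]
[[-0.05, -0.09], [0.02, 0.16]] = x@[[-1.00, 0.09], [-0.09, -1.0]]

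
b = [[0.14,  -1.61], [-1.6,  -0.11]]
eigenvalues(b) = [1.62, -1.59]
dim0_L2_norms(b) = [1.61, 1.61]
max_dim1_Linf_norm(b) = 1.61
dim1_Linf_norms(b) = [1.61, 1.6]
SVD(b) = [[0.83, -0.55],[-0.55, -0.83]] @ diag([1.625671630682149, 1.5940488540804651]) @ [[0.62, -0.79], [0.79, 0.62]]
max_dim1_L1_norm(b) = 1.75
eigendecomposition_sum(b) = [[0.88, -0.81], [-0.81, 0.75]] + [[-0.74, -0.8], [-0.79, -0.86]]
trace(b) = 0.03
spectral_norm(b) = 1.63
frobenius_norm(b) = 2.28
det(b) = -2.59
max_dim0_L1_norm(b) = 1.74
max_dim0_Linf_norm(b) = 1.61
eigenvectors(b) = [[0.74,0.68], [-0.68,0.73]]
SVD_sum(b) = [[0.83, -1.07], [-0.55, 0.71]] + [[-0.69, -0.54], [-1.05, -0.82]]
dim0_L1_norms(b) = [1.74, 1.72]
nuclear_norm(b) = 3.22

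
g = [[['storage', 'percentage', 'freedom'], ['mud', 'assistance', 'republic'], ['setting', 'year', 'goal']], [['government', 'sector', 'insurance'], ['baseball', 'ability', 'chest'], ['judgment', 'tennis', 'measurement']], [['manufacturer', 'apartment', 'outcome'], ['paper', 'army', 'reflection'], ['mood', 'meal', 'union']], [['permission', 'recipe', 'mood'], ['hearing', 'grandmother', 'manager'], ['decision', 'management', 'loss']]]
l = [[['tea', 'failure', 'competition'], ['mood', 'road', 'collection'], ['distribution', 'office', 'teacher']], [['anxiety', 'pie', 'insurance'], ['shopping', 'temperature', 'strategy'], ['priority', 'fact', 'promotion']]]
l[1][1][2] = 'strategy'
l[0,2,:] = ['distribution', 'office', 'teacher']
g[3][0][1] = 'recipe'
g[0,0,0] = 'storage'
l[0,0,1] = 'failure'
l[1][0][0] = 'anxiety'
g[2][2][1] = 'meal'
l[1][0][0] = 'anxiety'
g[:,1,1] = ['assistance', 'ability', 'army', 'grandmother']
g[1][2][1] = 'tennis'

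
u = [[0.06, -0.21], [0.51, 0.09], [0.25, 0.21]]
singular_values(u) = [0.6, 0.26]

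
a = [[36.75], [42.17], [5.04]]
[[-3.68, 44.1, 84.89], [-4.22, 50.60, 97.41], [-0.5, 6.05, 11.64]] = a @ [[-0.10, 1.2, 2.31]]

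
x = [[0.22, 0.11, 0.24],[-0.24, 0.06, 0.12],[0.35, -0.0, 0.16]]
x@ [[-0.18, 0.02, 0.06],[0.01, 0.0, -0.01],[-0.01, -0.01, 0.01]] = [[-0.04,0.0,0.01], [0.04,-0.01,-0.01], [-0.06,0.01,0.02]]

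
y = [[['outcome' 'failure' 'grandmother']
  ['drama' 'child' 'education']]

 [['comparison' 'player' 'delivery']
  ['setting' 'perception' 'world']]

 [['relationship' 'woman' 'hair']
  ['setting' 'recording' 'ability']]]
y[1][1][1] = 'perception'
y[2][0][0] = 'relationship'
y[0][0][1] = 'failure'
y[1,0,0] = 'comparison'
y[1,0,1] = 'player'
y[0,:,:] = [['outcome', 'failure', 'grandmother'], ['drama', 'child', 'education']]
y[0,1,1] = 'child'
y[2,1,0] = 'setting'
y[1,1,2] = 'world'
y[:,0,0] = ['outcome', 'comparison', 'relationship']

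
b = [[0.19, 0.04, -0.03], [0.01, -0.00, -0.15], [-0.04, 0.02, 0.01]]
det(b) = 0.00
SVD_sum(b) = [[0.17, 0.03, -0.07], [0.06, 0.01, -0.03], [-0.03, -0.01, 0.01]] + [[0.02, 0.00, 0.04], [-0.05, -0.01, -0.12], [-0.0, -0.0, -0.00]] + [[-0.0, 0.0, -0.00], [-0.0, 0.0, -0.00], [-0.00, 0.03, -0.00]]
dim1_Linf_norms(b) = [0.19, 0.15, 0.04]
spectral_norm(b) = 0.21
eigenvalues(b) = [(0.2+0j), (-0+0.06j), (-0-0.06j)]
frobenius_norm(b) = 0.25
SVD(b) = [[-0.93,0.32,0.18], [-0.32,-0.95,0.03], [0.18,-0.03,0.98]] @ diag([0.2053907301928824, 0.14272303336941114, 0.027290725469809884]) @ [[-0.91,-0.16,0.38], [0.37,0.09,0.93], [-0.18,0.98,-0.02]]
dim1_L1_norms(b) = [0.26, 0.16, 0.07]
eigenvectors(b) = [[(0.97+0j), 0.15+0.11j, (0.15-0.11j)], [0.18+0.00j, -0.90+0.00j, -0.90-0.00j], [-0.18+0.00j, 0.00+0.39j, -0.39j]]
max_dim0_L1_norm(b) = 0.24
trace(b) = 0.20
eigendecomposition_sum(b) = [[(0.19+0j), 0.03+0.00j, -0.05-0.00j], [0.04+0.00j, (0.01+0j), (-0.01-0j)], [-0.04-0.00j, -0.01+0.00j, (0.01+0j)]] + [[0j, -0j, 0.01+0.01j], [(-0.01-0.01j), (-0+0.03j), (-0.07-0j)], [-0.00+0.01j, 0.01+0.00j, -0.00+0.03j]] + [[0.00-0.00j, 0j, 0.01-0.01j], [-0.01+0.01j, -0.00-0.03j, (-0.07+0j)], [(-0-0.01j), 0.01-0.00j, (-0-0.03j)]]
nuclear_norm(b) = 0.38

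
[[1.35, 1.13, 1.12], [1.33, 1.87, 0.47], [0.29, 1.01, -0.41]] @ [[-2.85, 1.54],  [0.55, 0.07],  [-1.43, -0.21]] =[[-4.83, 1.92],[-3.43, 2.08],[0.32, 0.60]]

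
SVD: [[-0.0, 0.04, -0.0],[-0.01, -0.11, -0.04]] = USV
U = [[-0.31, 0.95], [0.95, 0.31]]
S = [0.12, 0.01]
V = [[-0.08, -0.95, -0.31], [-0.23, 0.32, -0.92]]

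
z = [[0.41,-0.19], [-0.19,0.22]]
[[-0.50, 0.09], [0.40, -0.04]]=z @ [[-0.61, 0.22], [1.29, 0.02]]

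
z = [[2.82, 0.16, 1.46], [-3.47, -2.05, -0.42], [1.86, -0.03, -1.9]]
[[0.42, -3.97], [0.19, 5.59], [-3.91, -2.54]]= z @ [[-0.63, -1.38], [0.68, -0.39], [1.43, -0.01]]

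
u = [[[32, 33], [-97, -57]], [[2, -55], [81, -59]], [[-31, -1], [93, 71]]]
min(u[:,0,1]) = -55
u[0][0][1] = 33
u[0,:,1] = [33, -57]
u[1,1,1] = -59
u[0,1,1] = -57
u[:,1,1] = [-57, -59, 71]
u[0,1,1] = -57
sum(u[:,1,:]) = 32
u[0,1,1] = -57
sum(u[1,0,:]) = -53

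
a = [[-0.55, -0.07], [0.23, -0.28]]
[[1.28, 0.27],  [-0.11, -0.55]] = a @ [[-2.15, -0.68], [-1.38, 1.42]]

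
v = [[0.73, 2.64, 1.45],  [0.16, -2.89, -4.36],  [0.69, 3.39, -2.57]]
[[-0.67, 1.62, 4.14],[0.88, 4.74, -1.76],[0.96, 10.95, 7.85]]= v @ [[-0.89, 0.87, 1.07], [0.19, 1.5, 1.62], [-0.36, -2.05, -0.63]]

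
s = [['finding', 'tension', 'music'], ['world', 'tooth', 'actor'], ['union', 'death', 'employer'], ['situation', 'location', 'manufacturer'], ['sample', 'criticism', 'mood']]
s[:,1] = ['tension', 'tooth', 'death', 'location', 'criticism']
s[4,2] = 'mood'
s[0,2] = 'music'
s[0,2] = 'music'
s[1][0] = 'world'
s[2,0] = 'union'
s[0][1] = 'tension'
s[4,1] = 'criticism'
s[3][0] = 'situation'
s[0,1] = 'tension'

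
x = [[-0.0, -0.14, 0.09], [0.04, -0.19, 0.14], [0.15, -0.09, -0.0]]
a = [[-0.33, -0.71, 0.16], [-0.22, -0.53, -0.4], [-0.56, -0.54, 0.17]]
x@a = [[-0.02,0.03,0.07], [-0.05,-0.0,0.11], [-0.03,-0.06,0.06]]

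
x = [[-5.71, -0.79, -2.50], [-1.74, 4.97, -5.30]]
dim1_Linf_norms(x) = [5.71, 5.3]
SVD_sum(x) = [[-2.54, 2.05, -3.2],[-3.84, 3.09, -4.84]] + [[-3.17, -2.84, 0.70],  [2.10, 1.88, -0.46]]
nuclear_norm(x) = 13.45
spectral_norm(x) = 8.28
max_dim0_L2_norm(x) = 5.97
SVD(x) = [[-0.55, -0.83], [-0.83, 0.55]] @ diag([8.28062663265822, 5.169905470171711]) @ [[0.56, -0.45, 0.7], [0.74, 0.66, -0.16]]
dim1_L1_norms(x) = [9.0, 12.01]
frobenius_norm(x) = 9.76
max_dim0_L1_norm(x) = 7.8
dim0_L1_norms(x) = [7.45, 5.76, 7.8]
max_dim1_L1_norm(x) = 12.01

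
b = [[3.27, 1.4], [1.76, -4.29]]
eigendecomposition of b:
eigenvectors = [[0.98, -0.18], [0.22, 0.98]]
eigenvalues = [3.58, -4.6]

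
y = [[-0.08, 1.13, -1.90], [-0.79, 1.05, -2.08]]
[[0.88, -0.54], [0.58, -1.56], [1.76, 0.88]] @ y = [[0.36, 0.43, -0.55], [1.19, -0.98, 2.14], [-0.84, 2.91, -5.17]]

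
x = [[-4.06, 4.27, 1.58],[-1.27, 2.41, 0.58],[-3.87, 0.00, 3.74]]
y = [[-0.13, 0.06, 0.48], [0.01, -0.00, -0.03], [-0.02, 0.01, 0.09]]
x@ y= [[0.54,-0.23,-1.93], [0.18,-0.07,-0.63], [0.43,-0.19,-1.52]]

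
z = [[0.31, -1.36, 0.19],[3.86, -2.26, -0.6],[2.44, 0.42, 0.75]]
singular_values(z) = [4.97, 1.95, 0.7]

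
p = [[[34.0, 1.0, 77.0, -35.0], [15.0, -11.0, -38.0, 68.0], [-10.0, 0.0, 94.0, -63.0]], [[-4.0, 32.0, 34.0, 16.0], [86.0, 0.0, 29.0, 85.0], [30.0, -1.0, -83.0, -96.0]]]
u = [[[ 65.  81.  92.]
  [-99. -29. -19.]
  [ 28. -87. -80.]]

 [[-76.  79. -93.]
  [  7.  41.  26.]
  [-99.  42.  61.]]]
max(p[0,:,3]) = 68.0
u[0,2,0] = 28.0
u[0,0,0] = 65.0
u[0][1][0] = -99.0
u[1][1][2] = 26.0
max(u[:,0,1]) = 81.0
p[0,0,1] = 1.0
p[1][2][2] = -83.0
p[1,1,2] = 29.0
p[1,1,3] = 85.0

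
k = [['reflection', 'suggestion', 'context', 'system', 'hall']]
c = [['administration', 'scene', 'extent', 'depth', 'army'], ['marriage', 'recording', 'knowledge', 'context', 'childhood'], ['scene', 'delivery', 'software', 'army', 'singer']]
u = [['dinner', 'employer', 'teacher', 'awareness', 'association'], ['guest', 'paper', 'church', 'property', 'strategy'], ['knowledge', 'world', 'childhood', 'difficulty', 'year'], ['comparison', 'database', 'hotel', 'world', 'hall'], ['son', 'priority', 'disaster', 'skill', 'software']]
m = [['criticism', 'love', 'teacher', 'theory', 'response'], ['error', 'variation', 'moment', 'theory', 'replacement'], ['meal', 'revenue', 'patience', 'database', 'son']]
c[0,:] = ['administration', 'scene', 'extent', 'depth', 'army']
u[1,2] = 'church'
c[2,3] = 'army'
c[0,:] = ['administration', 'scene', 'extent', 'depth', 'army']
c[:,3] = ['depth', 'context', 'army']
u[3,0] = 'comparison'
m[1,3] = 'theory'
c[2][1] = 'delivery'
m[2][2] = 'patience'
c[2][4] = 'singer'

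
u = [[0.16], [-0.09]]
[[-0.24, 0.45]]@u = [[-0.08]]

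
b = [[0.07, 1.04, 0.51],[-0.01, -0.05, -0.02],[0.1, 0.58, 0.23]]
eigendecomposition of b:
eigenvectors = [[-0.84, 0.92, -0.63],[0.05, 0.05, 0.38],[-0.54, -0.38, -0.68]]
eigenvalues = [0.33, -0.09, 0.0]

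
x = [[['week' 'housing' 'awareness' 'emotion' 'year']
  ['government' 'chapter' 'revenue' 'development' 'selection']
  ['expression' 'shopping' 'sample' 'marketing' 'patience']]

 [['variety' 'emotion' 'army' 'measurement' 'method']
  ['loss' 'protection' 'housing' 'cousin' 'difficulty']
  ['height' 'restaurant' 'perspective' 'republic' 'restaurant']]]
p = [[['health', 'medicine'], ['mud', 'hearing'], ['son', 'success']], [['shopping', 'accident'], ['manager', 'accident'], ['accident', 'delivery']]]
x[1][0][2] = 'army'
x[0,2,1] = 'shopping'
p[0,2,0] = 'son'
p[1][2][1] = 'delivery'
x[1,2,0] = 'height'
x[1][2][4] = 'restaurant'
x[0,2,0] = 'expression'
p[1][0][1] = 'accident'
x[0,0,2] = 'awareness'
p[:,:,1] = [['medicine', 'hearing', 'success'], ['accident', 'accident', 'delivery']]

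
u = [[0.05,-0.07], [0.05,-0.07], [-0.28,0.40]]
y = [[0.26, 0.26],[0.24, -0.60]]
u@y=[[-0.0, 0.06], [-0.00, 0.06], [0.02, -0.31]]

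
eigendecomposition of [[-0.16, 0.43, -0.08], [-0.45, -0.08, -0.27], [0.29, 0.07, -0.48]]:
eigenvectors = [[0.12-0.62j, 0.12+0.62j, (-0.21+0j)], [(0.71+0j), 0.71-0.00j, (0.35+0j)], [-0.15-0.28j, (-0.15+0.28j), 0.91+0.00j]]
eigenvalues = [(-0.1+0.5j), (-0.1-0.5j), (-0.52+0j)]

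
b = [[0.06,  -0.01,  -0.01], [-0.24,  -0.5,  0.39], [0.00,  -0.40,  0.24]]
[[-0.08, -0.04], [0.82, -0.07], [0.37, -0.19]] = b@[[-1.6, -0.36],[-1.12, 1.04],[-0.33, 0.94]]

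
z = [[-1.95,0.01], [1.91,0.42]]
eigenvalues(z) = [-1.96, 0.43]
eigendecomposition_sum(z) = [[-1.95, 0.01], [1.57, -0.01]] + [[0.0, 0.00],[0.34, 0.43]]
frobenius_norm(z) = 2.76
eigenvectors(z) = [[-0.78,-0.00],[0.63,-1.0]]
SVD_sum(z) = [[-1.93, -0.21],[1.93, 0.21]] + [[-0.02, 0.22], [-0.02, 0.21]]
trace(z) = -1.53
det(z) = -0.84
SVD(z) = [[-0.71, 0.71], [0.71, 0.71]] @ diag([2.7447889016448883, 0.3053422430765973]) @ [[0.99, 0.11], [-0.11, 0.99]]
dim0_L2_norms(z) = [2.73, 0.42]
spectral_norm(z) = 2.74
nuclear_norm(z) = 3.05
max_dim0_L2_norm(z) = 2.73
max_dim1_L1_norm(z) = 2.33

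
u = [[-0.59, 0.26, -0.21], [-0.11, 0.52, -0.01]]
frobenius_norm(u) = 0.86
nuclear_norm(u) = 1.16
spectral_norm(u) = 0.77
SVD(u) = [[-0.84, -0.55], [-0.55, 0.84]] @ diag([0.769389106858714, 0.3878664747656729]) @ [[0.72, -0.65, 0.24], [0.59, 0.76, 0.27]]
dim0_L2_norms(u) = [0.6, 0.58, 0.21]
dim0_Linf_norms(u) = [0.59, 0.52, 0.21]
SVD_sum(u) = [[-0.46, 0.42, -0.15], [-0.3, 0.27, -0.10]] + [[-0.13, -0.16, -0.06], [0.19, 0.25, 0.09]]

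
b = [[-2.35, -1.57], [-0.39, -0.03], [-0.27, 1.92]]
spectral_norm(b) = 3.02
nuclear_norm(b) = 4.68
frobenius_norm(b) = 3.45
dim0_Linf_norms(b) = [2.35, 1.92]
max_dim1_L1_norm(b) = 3.92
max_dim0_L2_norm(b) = 2.48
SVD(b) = [[-0.91, -0.38], [-0.10, -0.16], [0.4, -0.91]] @ diag([3.0230904427333316, 1.6615126165799614]) @ [[0.68, 0.73], [0.73, -0.68]]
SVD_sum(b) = [[-1.88, -2.01], [-0.2, -0.21], [0.83, 0.89]] + [[-0.47, 0.44], [-0.19, 0.18], [-1.10, 1.03]]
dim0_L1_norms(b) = [3.01, 3.52]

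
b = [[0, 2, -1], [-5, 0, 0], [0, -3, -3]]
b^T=[[0, -5, 0], [2, 0, -3], [-1, 0, -3]]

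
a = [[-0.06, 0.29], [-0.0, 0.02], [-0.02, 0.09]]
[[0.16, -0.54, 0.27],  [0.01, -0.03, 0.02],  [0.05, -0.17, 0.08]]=a @ [[0.4, 1.87, 0.71],[0.62, -1.48, 1.07]]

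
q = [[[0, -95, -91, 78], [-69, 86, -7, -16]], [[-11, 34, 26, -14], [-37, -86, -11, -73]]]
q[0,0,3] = 78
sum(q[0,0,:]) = -108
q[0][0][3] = 78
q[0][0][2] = -91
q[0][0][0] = 0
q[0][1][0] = -69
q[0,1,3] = -16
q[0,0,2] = -91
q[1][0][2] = 26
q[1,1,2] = -11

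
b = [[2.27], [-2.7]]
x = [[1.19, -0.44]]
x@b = [[3.89]]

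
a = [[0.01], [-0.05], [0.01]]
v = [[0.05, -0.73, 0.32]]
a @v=[[0.00, -0.01, 0.00], [-0.0, 0.04, -0.02], [0.00, -0.01, 0.00]]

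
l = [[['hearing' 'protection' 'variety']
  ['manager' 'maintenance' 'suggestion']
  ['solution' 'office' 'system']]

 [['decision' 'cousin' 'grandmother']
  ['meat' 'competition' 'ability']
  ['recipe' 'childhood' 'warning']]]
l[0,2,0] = 'solution'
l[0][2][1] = 'office'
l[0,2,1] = 'office'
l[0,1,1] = 'maintenance'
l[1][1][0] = 'meat'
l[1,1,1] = 'competition'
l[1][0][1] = 'cousin'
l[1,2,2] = 'warning'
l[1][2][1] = 'childhood'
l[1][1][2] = 'ability'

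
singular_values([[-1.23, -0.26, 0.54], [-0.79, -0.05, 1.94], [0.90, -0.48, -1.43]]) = [2.89, 0.88, 0.46]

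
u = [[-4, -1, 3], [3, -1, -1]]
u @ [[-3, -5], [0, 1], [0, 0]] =[[12, 19], [-9, -16]]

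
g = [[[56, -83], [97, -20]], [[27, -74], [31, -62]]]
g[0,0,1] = -83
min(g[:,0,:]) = -83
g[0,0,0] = 56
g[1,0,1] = -74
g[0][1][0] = 97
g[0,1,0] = 97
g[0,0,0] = 56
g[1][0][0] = 27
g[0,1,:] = [97, -20]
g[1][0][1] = -74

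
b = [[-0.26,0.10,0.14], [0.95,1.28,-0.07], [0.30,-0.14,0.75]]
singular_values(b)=[1.6, 0.82, 0.3]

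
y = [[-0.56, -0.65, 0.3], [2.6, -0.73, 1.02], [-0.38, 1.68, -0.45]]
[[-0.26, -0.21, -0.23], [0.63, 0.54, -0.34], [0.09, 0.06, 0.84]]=y @ [[0.3, 0.25, -0.08],[0.10, 0.08, 0.55],[-0.08, -0.05, 0.26]]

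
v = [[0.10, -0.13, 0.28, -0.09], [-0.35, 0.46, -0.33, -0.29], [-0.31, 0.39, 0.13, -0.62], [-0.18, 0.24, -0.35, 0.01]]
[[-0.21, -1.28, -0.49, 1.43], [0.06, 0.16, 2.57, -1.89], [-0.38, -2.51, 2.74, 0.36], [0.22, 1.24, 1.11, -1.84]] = v @ [[1.46, -3.52, -2.7, -0.6], [0.67, -1.56, 3.25, -2.85], [-0.91, -2.67, 0.43, 3.57], [0.12, 4.26, -0.94, -1.33]]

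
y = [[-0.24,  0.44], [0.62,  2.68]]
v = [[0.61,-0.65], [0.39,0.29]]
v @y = [[-0.55, -1.47], [0.09, 0.95]]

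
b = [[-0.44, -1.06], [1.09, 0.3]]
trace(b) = -0.14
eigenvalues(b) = [(-0.07+1.01j), (-0.07-1.01j)]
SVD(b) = [[-0.72,0.70], [0.7,0.72]] @ diag([1.4475805882135493, 0.7069727297621282]) @ [[0.74, 0.67], [0.67, -0.74]]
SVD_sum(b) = [[-0.77,-0.69],[0.75,0.68]] + [[0.33, -0.37],[0.34, -0.38]]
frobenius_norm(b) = 1.61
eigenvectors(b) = [[0.24-0.66j,  (0.24+0.66j)],[(-0.71+0j),  -0.71-0.00j]]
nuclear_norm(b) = 2.15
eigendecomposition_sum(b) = [[-0.22+0.49j,(-0.53-0.04j)],[(0.54+0.04j),(0.15+0.52j)]] + [[-0.22-0.49j, -0.53+0.04j],[(0.54-0.04j), 0.15-0.52j]]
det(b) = 1.02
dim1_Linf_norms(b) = [1.06, 1.09]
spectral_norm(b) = 1.45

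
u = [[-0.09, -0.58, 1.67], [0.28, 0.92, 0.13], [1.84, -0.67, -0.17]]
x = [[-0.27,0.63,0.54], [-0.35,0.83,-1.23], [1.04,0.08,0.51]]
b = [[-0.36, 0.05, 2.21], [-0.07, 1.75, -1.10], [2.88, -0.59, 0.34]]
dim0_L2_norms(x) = [1.13, 1.05, 1.44]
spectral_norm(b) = 3.05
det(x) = -1.32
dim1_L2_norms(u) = [1.77, 0.97, 1.97]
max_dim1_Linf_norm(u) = 1.84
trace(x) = 1.07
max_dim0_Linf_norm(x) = 1.23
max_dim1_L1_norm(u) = 2.68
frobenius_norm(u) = 2.82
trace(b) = 1.73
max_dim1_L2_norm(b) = 2.96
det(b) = -11.18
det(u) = -3.30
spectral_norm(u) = 1.97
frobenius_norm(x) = 2.11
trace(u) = 0.66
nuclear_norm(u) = 4.69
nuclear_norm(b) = 7.06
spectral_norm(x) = 1.70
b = x + u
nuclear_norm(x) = 3.46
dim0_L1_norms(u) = [2.21, 2.17, 1.97]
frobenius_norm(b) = 4.25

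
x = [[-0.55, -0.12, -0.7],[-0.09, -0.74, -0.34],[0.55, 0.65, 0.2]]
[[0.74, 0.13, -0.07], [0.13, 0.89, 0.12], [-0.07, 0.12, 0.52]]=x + [[1.29, 0.25, 0.63], [0.22, 1.63, 0.46], [-0.62, -0.53, 0.32]]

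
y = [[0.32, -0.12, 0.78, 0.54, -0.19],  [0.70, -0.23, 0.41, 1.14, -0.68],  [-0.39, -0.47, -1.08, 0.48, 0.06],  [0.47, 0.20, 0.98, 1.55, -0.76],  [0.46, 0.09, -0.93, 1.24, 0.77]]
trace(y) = 1.33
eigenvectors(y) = [[(0.12+0.11j), 0.12-0.11j, 0.00+0.51j, -0.51j, (0.26+0j)],  [0.12+0.33j, 0.12-0.33j, (0.59+0j), 0.59-0.00j, (-0.34+0j)],  [0.03-0.00j, (0.03+0j), -0.33-0.15j, -0.33+0.15j, -0.76+0.00j],  [(0.28+0.45j), 0.28-0.45j, 0.04-0.21j, (0.04+0.21j), 0.12+0.00j],  [0.75+0.00j, (0.75-0j), -0.32-0.34j, (-0.32+0.34j), -0.48+0.00j]]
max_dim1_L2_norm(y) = 2.05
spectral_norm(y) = 2.74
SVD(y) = [[-0.33, 0.17, -0.13, -0.17, 0.9], [-0.55, -0.05, 0.29, -0.72, -0.29], [0.08, -0.55, 0.76, 0.17, 0.28], [-0.74, 0.1, 0.07, 0.65, -0.16], [-0.18, -0.81, -0.56, -0.03, 0.00]] @ diag([2.7406485622350054, 2.042158168433753, 0.8661777320082229, 0.43332512376196464, 0.3101627751814663]) @ [[-0.35, -0.01, -0.41, -0.78, 0.31], [-0.04, 0.1, 0.76, -0.53, -0.36], [-0.42, -0.52, -0.26, 0.05, -0.70], [-0.78, 0.54, 0.11, 0.3, 0.04], [-0.31, -0.66, 0.41, 0.14, 0.53]]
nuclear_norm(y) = 6.39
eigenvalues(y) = [(1.28+0.85j), (1.28-0.85j), (-0.01+0.48j), (-0.01-0.48j), (-1.2+0j)]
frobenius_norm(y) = 3.57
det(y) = -0.65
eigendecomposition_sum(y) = [[0.08+0.05j, 0.01+0.03j, 0.11-0.13j, (0.24-0.1j), -0.07+0.19j], [0.12+0.17j, -0.02+0.07j, (0.34-0.15j), (0.56+0.05j), (-0.32+0.29j)], [0.02-0.01j, 0.01+0.00j, -0.00-0.03j, (0.02-0.05j), (0.02+0.04j)], [0.23+0.22j, (-0.01+0.11j), 0.46-0.33j, (0.86-0.1j), -0.39+0.54j], [0.44-0.12j, 0.13+0.10j, -0.05-0.81j, (0.51-1.11j), 0.36+0.87j]] + [[(0.08-0.05j),  0.01-0.03j,  0.11+0.13j,  (0.24+0.1j),  -0.07-0.19j], [0.12-0.17j,  -0.02-0.07j,  (0.34+0.15j),  (0.56-0.05j),  (-0.32-0.29j)], [0.02+0.01j,  0.01-0.00j,  (-0+0.03j),  0.02+0.05j,  0.02-0.04j], [(0.23-0.22j),  -0.01-0.11j,  0.46+0.33j,  0.86+0.10j,  -0.39-0.54j], [(0.44+0.12j),  (0.13-0.1j),  -0.05+0.81j,  0.51+1.11j,  0.36-0.87j]] + [[0.06+0.22j, (-0.16+0.03j), (0.12+0.06j), 0.10-0.07j, (-0.03-0.01j)], [0.26-0.06j, (0.03+0.19j), 0.07-0.14j, -0.08-0.12j, (-0.02+0.03j)], [-0.16-0.03j, 0.03-0.11j, (-0.08+0.06j), (0.02+0.09j), (0.02-0.01j)], [(-0.01-0.1j), (0.07+0j), -0.05-0.04j, (-0.05+0.02j), (0.01+0.01j)], [-0.17-0.11j, (0.09-0.12j), -0.12+0.04j, (-0.02+0.11j), 0.03-0.01j]] + [[(0.06-0.22j), -0.16-0.03j, (0.12-0.06j), (0.1+0.07j), (-0.03+0.01j)], [0.26+0.06j, 0.03-0.19j, 0.07+0.14j, -0.08+0.12j, (-0.02-0.03j)], [-0.16+0.03j, 0.03+0.11j, -0.08-0.06j, 0.02-0.09j, (0.02+0.01j)], [(-0.01+0.1j), 0.07-0.00j, -0.05+0.04j, -0.05-0.02j, 0.01-0.01j], [-0.17+0.11j, (0.09+0.12j), (-0.12-0.04j), (-0.02-0.11j), 0.03+0.01j]] + [[0.04-0.00j, 0.19+0.00j, 0.31-0.00j, -0.14+0.00j, -0j], [-0.05+0.00j, (-0.25-0j), (-0.42+0j), (0.19-0j), -0.01+0.00j], [(-0.11+0j), -0.54-0.00j, -0.92+0.00j, 0.41-0.00j, (-0.01+0j)], [0.02-0.00j, (0.08+0j), (0.14-0j), -0.06+0.00j, 0.00-0.00j], [(-0.07+0j), (-0.34-0j), -0.58+0.00j, (0.26-0j), -0.01+0.00j]]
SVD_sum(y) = [[0.32,0.01,0.38,0.71,-0.29], [0.53,0.02,0.62,1.18,-0.48], [-0.08,-0.0,-0.10,-0.18,0.07], [0.71,0.03,0.83,1.58,-0.64], [0.18,0.01,0.21,0.39,-0.16]] + [[-0.02, 0.03, 0.27, -0.19, -0.13], [0.00, -0.01, -0.08, 0.05, 0.04], [0.05, -0.11, -0.86, 0.6, 0.4], [-0.01, 0.02, 0.15, -0.11, -0.07], [0.07, -0.16, -1.26, 0.87, 0.59]] + [[0.05, 0.06, 0.03, -0.01, 0.08], [-0.11, -0.13, -0.06, 0.01, -0.18], [-0.27, -0.34, -0.17, 0.03, -0.46], [-0.02, -0.03, -0.01, 0.0, -0.04], [0.2, 0.25, 0.12, -0.02, 0.34]] + [[0.06, -0.04, -0.01, -0.02, -0.00], [0.24, -0.17, -0.04, -0.09, -0.01], [-0.06, 0.04, 0.01, 0.02, 0.00], [-0.22, 0.15, 0.03, 0.08, 0.01], [0.01, -0.01, -0.00, -0.00, -0.0]] + [[-0.09,  -0.18,  0.12,  0.04,  0.15], [0.03,  0.06,  -0.04,  -0.01,  -0.05], [-0.03,  -0.06,  0.04,  0.01,  0.05], [0.02,  0.03,  -0.02,  -0.01,  -0.03], [-0.00,  -0.00,  0.00,  0.00,  0.0]]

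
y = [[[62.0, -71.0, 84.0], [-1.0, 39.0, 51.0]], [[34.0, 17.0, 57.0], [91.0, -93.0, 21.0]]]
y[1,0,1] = 17.0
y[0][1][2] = 51.0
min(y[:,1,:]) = -93.0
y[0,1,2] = 51.0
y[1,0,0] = 34.0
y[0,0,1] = -71.0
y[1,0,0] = 34.0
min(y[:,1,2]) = 21.0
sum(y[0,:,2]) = 135.0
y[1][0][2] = 57.0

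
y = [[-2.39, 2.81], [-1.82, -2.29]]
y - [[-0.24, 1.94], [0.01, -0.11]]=[[-2.15, 0.87], [-1.83, -2.18]]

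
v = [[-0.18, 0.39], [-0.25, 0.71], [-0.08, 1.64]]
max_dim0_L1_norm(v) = 2.74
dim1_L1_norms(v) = [0.57, 0.96, 1.72]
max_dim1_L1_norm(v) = 1.72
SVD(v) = [[0.22, 0.56], [0.40, 0.7], [0.89, -0.45]] @ diag([1.8410489520608244, 0.2400807283305778]) @ [[-0.11, 0.99], [-0.99, -0.11]]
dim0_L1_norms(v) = [0.51, 2.74]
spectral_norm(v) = 1.84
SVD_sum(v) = [[-0.05,0.41], [-0.08,0.73], [-0.19,1.63]] + [[-0.13, -0.02], [-0.17, -0.02], [0.11, 0.01]]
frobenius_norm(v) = 1.86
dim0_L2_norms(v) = [0.32, 1.83]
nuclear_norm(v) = 2.08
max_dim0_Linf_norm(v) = 1.64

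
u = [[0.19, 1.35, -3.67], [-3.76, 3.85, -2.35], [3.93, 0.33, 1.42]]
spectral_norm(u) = 7.07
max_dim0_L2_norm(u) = 5.44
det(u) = 56.01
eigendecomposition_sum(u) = [[0.14+2.33j, 0.62-0.28j, (-1.86+0.53j)], [-0.82+1.93j, 0.61+0.03j, (-1.71-0.32j)], [(2.32-0.14j), (-0.28-0.62j), 0.53+1.85j]] + [[(0.14-2.33j), (0.62+0.28j), (-1.86-0.53j)],[-0.82-1.93j, (0.61-0.03j), (-1.71+0.32j)],[(2.32+0.14j), (-0.28+0.62j), (0.53-1.85j)]] + [[(-0.09-0j),(0.11+0j),(0.05+0j)], [(-2.11-0j),2.63+0.00j,1.06+0.00j], [-0.71-0.00j,(0.89+0j),(0.36+0j)]]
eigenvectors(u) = [[-0.60+0.00j, (-0.6-0j), (0.04+0j)],[-0.48-0.24j, (-0.48+0.24j), 0.95+0.00j],[0.6j, -0.6j, 0.32+0.00j]]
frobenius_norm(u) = 8.21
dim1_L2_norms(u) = [3.92, 5.87, 4.19]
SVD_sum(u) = [[-1.73, 1.24, -1.4],[-3.88, 2.79, -3.14],[2.23, -1.6, 1.80]] + [[2.01,1.01,-1.58], [0.02,0.01,-0.02], [1.59,0.8,-1.25]] + [[-0.09, -0.9, -0.69], [0.10, 1.05, 0.81], [0.11, 1.13, 0.87]]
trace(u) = 5.46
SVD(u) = [[0.36, -0.78, -0.51], [0.81, -0.01, 0.59], [-0.46, -0.62, 0.63]] @ diag([7.070460218313856, 3.504021028536559, 2.260692135788235]) @ [[-0.68, 0.49, -0.55], [-0.73, -0.37, 0.58], [0.08, 0.79, 0.61]]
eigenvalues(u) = [(1.28+4.2j), (1.28-4.2j), (2.9+0j)]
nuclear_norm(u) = 12.84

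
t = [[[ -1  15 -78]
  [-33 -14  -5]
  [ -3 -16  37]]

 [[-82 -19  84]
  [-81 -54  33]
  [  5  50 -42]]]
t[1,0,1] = -19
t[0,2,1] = -16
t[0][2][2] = 37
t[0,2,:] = [-3, -16, 37]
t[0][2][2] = 37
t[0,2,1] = -16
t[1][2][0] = 5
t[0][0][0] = -1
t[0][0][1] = 15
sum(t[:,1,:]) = -154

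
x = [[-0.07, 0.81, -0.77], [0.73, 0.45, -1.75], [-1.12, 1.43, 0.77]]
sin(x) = [[-0.34, 1.15, -0.53], [0.43, 0.94, -1.57], [-1.41, 1.56, 1.19]]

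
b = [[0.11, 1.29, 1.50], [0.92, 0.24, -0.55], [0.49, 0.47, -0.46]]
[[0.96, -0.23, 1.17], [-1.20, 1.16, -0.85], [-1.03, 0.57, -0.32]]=b@[[-0.45, 1.25, -0.86], [-0.58, -0.18, 0.56], [1.17, -0.09, 0.36]]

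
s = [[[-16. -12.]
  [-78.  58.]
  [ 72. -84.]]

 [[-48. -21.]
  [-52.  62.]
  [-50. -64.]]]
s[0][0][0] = -16.0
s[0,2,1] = -84.0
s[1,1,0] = -52.0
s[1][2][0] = -50.0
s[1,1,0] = -52.0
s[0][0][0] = -16.0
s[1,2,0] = -50.0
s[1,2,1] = -64.0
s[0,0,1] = -12.0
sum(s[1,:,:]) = -173.0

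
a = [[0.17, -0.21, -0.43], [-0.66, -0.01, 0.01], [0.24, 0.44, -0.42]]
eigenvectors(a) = [[(-0.63+0j),  (0.25+0.36j),  0.25-0.36j], [0.75+0.00j,  -0.11+0.49j,  -0.11-0.49j], [0.19+0.00j,  (0.74+0j),  (0.74-0j)]]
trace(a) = -0.26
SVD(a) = [[-0.38, -0.13, -0.91], [0.65, -0.74, -0.17], [-0.65, -0.66, 0.37]] @ diag([0.8188370428045952, 0.5159837853706326, 0.42961218623965824]) @ [[-0.80, -0.26, 0.55],  [0.59, -0.5, 0.63],  [0.11, 0.83, 0.55]]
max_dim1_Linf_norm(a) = 0.66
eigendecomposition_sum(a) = [[0.27+0.00j, (-0.2+0j), (-0.12+0j)], [-0.32-0.00j, 0.24-0.00j, 0.15+0.00j], [-0.08-0.00j, (0.06-0j), (0.04+0j)]] + [[-0.05+0.15j, (-0+0.14j), (-0.15-0.06j)], [(-0.17+0.07j), -0.12+0.11j, (-0.07-0.18j)], [(0.16+0.22j), 0.19+0.14j, (-0.23+0.15j)]] + [[(-0.05-0.15j), (-0-0.14j), -0.15+0.06j], [-0.17-0.07j, (-0.12-0.11j), (-0.07+0.18j)], [(0.16-0.22j), 0.19-0.14j, (-0.23-0.15j)]]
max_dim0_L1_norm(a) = 1.07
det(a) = 0.18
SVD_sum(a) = [[0.25,0.08,-0.17],[-0.43,-0.14,0.29],[0.43,0.14,-0.29]] + [[-0.04, 0.03, -0.04],[-0.23, 0.19, -0.24],[-0.20, 0.17, -0.22]] + [[-0.04, -0.32, -0.22], [-0.01, -0.06, -0.04], [0.02, 0.13, 0.09]]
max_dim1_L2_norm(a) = 0.66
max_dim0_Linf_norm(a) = 0.66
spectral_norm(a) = 0.82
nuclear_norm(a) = 1.76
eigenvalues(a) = [(0.55+0j), (-0.4+0.41j), (-0.4-0.41j)]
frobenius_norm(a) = 1.06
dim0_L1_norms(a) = [1.07, 0.66, 0.86]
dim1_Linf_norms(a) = [0.43, 0.66, 0.44]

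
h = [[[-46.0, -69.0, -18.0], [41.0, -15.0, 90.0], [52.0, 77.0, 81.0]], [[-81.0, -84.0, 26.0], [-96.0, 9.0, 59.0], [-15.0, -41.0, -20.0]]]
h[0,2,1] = 77.0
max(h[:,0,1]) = -69.0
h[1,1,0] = -96.0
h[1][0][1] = -84.0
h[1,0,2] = 26.0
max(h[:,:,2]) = 90.0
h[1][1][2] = 59.0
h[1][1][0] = -96.0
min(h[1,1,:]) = -96.0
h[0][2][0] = 52.0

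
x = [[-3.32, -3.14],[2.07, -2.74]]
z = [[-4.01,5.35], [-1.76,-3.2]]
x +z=[[-7.33, 2.21], [0.31, -5.94]]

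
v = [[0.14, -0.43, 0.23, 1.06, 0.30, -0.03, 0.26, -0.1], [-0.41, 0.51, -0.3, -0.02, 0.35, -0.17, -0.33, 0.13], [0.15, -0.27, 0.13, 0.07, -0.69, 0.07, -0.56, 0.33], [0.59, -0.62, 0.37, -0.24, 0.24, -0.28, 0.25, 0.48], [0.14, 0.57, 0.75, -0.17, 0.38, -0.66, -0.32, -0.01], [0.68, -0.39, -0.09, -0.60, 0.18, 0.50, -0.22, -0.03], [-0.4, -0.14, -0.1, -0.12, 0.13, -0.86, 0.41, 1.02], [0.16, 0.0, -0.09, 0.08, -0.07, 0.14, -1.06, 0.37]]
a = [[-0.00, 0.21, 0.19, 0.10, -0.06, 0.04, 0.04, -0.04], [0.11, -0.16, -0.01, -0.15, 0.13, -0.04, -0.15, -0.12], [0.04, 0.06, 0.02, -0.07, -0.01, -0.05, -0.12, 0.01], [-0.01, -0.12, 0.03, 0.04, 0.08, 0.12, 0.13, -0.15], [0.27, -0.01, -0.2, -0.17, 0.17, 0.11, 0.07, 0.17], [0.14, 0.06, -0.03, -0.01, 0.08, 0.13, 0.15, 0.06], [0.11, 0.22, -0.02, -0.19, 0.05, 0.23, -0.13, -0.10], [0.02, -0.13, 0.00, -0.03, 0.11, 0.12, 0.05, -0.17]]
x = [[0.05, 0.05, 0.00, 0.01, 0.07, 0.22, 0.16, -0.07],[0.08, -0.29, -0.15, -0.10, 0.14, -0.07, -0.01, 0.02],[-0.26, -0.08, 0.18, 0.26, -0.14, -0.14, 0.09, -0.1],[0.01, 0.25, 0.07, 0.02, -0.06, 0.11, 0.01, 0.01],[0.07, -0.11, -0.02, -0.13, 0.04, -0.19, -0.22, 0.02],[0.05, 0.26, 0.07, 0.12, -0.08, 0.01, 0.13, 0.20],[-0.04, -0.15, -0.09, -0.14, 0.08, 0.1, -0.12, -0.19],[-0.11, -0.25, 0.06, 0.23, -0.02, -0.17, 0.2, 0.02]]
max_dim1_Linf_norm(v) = 1.06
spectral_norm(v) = 1.73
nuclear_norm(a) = 1.97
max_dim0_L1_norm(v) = 3.41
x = v @ a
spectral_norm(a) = 0.59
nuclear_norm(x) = 2.14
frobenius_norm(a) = 0.93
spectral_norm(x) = 0.69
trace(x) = -0.09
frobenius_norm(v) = 3.34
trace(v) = 2.20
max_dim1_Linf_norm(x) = 0.29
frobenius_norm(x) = 1.07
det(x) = 0.00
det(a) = -0.00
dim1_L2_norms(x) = [0.3, 0.38, 0.48, 0.29, 0.35, 0.39, 0.34, 0.45]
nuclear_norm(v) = 7.98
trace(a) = -0.10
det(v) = -0.00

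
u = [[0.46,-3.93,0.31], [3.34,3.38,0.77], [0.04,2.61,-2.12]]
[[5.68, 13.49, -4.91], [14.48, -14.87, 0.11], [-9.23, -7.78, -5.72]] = u @ [[4.18, -0.67, -2.29], [-0.67, -3.57, 1.32], [3.61, -0.74, 4.28]]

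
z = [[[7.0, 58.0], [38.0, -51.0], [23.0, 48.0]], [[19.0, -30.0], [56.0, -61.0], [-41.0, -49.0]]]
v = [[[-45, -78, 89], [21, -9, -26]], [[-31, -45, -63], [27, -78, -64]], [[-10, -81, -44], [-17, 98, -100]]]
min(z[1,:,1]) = -61.0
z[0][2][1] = 48.0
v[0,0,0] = -45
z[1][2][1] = -49.0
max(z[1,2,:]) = -41.0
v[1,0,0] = -31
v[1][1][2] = -64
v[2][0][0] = -10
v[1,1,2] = -64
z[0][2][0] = 23.0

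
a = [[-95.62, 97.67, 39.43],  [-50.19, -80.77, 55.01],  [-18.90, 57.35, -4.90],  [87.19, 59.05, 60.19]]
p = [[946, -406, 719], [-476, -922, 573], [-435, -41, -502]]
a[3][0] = 87.19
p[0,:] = [946, -406, 719]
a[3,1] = 59.05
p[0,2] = 719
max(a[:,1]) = 97.67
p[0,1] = -406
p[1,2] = 573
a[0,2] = 39.43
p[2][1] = -41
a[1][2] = 55.01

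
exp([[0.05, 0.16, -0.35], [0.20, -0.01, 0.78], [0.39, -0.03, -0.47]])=[[1.02, 0.17, -0.23], [0.33, 1.0, 0.58], [0.31, 0.0, 0.57]]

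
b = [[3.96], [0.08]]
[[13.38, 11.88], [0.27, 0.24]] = b @[[3.38, 3.0]]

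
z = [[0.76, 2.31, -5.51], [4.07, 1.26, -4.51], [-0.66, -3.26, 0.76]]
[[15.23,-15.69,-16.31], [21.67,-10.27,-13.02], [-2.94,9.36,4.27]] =z @ [[2.63, 0.29, -0.03], [-0.21, -2.50, -0.68], [-2.49, 1.84, 2.67]]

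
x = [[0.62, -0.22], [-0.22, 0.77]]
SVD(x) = [[-0.58, 0.81], [0.81, 0.58]] @ diag([0.9274327859833893, 0.4625672140166109]) @ [[-0.58, 0.81],[0.81, 0.58]]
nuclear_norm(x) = 1.39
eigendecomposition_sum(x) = [[0.31, 0.22], [0.22, 0.16]] + [[0.31, -0.44], [-0.44, 0.61]]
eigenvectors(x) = [[-0.81, 0.58], [-0.58, -0.81]]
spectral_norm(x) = 0.93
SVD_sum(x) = [[0.31,-0.44],[-0.44,0.61]] + [[0.31, 0.22], [0.22, 0.16]]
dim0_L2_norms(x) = [0.66, 0.8]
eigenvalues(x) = [0.46, 0.93]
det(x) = 0.43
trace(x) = 1.39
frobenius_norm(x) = 1.04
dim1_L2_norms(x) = [0.66, 0.8]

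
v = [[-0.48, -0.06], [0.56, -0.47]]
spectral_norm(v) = 0.82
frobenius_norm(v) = 0.88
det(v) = 0.26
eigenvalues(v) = [(-0.48+0.18j), (-0.48-0.18j)]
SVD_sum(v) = [[-0.35, 0.19], [0.63, -0.33]] + [[-0.13, -0.25], [-0.07, -0.14]]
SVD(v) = [[-0.48, 0.87],[0.87, 0.48]] @ diag([0.8172580696966972, 0.3171580796946977]) @ [[0.88, -0.47], [-0.47, -0.88]]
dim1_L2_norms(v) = [0.48, 0.73]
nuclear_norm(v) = 1.13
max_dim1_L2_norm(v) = 0.73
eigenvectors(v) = [[0.01-0.31j, (0.01+0.31j)], [(-0.95+0j), (-0.95-0j)]]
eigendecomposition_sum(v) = [[(-0.24+0.09j),-0.03-0.08j], [(0.28+0.73j),-0.24+0.10j]] + [[(-0.24-0.09j), -0.03+0.08j],[0.28-0.73j, -0.24-0.10j]]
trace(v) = -0.95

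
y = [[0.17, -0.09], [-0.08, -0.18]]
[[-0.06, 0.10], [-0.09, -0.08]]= y@[[-0.1,0.68],[0.53,0.16]]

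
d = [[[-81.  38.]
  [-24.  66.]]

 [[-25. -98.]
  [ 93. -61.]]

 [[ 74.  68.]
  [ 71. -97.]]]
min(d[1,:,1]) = -98.0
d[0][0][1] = 38.0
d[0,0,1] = 38.0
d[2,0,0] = 74.0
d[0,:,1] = [38.0, 66.0]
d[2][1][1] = -97.0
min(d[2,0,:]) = 68.0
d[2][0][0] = 74.0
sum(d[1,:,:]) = -91.0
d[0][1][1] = 66.0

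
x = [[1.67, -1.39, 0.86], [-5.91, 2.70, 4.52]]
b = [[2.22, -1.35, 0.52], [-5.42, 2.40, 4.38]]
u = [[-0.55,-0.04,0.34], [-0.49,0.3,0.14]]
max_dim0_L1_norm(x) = 7.58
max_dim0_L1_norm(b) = 7.64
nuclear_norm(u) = 1.11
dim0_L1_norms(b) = [7.64, 3.75, 4.9]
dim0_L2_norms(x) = [6.14, 3.04, 4.6]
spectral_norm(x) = 8.02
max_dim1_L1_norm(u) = 0.93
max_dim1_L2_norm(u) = 0.65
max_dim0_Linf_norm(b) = 5.42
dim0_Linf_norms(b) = [5.42, 2.4, 4.38]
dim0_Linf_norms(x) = [5.91, 2.7, 4.52]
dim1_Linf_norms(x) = [1.67, 5.91]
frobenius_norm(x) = 8.25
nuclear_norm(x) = 9.98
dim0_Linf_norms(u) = [0.55, 0.3, 0.34]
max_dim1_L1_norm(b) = 12.2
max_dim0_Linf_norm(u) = 0.55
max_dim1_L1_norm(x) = 13.13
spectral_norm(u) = 0.83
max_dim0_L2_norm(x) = 6.14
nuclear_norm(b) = 9.51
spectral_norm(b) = 7.59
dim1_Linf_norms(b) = [2.22, 5.42]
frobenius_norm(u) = 0.88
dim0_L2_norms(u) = [0.74, 0.3, 0.37]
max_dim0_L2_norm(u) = 0.74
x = b + u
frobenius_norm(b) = 7.83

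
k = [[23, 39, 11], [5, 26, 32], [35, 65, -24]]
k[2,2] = -24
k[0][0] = 23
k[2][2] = -24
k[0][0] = 23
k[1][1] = 26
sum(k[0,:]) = 73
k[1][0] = 5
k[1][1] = 26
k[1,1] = 26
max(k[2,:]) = 65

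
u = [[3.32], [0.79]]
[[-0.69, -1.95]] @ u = [[-3.83]]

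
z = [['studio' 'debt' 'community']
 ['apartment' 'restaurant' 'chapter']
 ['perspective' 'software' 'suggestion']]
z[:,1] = ['debt', 'restaurant', 'software']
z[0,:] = ['studio', 'debt', 'community']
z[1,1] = 'restaurant'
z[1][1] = 'restaurant'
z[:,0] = ['studio', 'apartment', 'perspective']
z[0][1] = 'debt'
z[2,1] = 'software'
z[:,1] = ['debt', 'restaurant', 'software']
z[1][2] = 'chapter'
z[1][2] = 'chapter'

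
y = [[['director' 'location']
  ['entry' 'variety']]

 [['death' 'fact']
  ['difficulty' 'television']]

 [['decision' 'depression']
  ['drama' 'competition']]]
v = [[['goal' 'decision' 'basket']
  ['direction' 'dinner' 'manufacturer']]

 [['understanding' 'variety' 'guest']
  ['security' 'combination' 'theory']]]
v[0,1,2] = 'manufacturer'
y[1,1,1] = 'television'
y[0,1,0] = 'entry'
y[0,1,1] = 'variety'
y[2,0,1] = 'depression'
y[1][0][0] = 'death'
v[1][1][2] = 'theory'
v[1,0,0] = 'understanding'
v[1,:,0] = ['understanding', 'security']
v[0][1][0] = 'direction'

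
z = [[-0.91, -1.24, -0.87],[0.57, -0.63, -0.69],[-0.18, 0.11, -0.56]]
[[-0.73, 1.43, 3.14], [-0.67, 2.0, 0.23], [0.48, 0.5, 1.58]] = z @ [[-0.4, 0.91, -1.84],[1.22, -0.87, 0.33],[-0.48, -1.35, -2.16]]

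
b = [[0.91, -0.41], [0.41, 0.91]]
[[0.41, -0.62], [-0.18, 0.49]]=b @ [[0.3, -0.37], [-0.33, 0.7]]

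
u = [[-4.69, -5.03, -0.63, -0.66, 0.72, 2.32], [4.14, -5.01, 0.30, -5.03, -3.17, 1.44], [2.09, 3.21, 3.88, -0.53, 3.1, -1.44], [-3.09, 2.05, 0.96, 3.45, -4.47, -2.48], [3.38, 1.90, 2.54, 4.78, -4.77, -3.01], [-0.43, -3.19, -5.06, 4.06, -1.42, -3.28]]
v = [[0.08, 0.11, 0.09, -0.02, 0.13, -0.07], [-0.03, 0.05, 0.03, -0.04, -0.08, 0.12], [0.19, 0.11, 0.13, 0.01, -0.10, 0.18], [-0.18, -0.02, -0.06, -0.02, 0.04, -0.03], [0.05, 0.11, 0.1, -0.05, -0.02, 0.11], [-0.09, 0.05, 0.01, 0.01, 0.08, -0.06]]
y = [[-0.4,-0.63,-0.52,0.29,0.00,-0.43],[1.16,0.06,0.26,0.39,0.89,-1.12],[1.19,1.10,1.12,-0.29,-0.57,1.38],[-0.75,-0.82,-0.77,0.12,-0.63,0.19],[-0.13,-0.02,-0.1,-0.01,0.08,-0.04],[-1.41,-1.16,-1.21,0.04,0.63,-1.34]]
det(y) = 0.00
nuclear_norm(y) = 7.00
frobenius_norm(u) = 19.22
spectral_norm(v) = 0.43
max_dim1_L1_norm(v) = 0.72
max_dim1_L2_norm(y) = 2.64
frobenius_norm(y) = 4.50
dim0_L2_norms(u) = [8.04, 8.87, 6.97, 8.79, 8.06, 5.96]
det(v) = -0.00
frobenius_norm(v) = 0.53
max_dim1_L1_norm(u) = 20.38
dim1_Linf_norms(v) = [0.13, 0.12, 0.19, 0.18, 0.11, 0.09]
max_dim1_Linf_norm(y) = 1.41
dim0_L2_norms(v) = [0.29, 0.2, 0.2, 0.07, 0.2, 0.26]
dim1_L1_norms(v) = [0.5, 0.35, 0.72, 0.35, 0.44, 0.3]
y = u @ v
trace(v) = 0.16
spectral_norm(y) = 3.87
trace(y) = -0.36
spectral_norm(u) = 12.01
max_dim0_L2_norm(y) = 2.34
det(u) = -32349.05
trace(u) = -10.42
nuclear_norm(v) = 0.93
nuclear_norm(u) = 41.39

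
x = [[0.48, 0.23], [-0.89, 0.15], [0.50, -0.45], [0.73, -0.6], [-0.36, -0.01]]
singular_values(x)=[1.49, 0.59]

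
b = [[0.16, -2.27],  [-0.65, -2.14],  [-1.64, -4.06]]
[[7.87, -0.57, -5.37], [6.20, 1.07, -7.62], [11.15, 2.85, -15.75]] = b@[[1.52, -2.01, 3.19], [-3.36, 0.11, 2.59]]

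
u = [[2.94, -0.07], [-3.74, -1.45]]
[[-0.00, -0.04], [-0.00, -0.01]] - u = [[-2.94, 0.03],[3.74, 1.44]]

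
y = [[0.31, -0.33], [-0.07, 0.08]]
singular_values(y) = [0.47, 0.0]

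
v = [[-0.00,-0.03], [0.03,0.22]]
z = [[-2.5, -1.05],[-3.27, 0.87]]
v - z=[[2.50, 1.02],[3.30, -0.65]]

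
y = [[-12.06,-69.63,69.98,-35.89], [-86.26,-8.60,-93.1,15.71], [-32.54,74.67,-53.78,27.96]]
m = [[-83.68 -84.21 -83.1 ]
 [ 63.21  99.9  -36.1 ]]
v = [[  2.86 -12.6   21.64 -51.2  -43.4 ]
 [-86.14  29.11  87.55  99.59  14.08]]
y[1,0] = -86.26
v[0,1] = -12.6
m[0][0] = -83.68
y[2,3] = 27.96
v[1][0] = -86.14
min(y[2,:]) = -53.78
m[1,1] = 99.9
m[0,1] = -84.21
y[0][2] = 69.98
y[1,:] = [-86.26, -8.6, -93.1, 15.71]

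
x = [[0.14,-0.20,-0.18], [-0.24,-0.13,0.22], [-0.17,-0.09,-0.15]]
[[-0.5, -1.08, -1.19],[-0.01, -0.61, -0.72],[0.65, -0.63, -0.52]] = x @ [[-3.11, 0.40, -0.07], [2.24, 5.08, 5.8], [-2.13, 0.67, 0.09]]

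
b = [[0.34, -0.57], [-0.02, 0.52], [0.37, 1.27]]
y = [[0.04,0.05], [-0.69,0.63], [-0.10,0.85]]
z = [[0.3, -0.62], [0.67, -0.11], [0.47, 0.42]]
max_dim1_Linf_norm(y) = 0.85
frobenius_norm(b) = 1.57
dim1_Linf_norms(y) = [0.05, 0.69, 0.85]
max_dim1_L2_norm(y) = 0.93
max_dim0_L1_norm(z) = 1.44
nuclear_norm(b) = 1.96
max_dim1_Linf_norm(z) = 0.67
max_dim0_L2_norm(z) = 0.87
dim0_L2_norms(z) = [0.87, 0.76]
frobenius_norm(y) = 1.27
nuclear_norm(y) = 1.63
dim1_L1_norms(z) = [0.92, 0.78, 0.89]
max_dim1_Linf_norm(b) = 1.27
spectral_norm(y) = 1.19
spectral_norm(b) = 1.50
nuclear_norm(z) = 1.63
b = z + y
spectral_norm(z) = 0.88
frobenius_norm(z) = 1.15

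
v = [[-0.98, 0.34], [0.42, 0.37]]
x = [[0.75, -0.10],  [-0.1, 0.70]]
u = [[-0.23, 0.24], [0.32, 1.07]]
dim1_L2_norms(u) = [0.33, 1.12]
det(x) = 0.52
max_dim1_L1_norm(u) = 1.39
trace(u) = 0.84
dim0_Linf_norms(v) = [0.98, 0.37]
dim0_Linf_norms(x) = [0.75, 0.7]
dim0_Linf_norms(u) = [0.32, 1.07]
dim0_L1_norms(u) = [0.55, 1.31]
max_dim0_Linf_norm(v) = 0.98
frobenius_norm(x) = 1.04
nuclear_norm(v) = 1.55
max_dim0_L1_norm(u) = 1.31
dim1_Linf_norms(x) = [0.75, 0.7]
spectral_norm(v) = 1.08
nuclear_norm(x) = 1.45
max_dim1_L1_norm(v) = 1.32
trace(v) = -0.61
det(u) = -0.32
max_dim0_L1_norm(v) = 1.4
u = v + x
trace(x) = 1.45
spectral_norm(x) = 0.83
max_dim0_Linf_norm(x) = 0.75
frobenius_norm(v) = 1.18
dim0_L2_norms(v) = [1.07, 0.5]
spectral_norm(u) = 1.13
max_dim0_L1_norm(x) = 0.85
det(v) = -0.51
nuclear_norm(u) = 1.42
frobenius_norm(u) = 1.17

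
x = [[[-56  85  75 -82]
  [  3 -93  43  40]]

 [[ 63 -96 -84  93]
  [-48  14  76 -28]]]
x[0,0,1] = 85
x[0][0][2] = 75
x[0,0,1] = 85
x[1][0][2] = -84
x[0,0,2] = 75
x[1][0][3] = 93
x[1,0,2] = -84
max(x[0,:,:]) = 85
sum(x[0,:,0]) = -53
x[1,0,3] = 93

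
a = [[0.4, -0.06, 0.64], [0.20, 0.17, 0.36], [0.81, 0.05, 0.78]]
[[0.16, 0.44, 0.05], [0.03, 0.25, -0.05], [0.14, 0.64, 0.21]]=a @ [[-0.06, 0.31, 0.58], [-0.33, 0.03, -0.31], [0.26, 0.50, -0.31]]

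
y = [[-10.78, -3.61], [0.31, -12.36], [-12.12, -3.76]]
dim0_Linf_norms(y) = [12.12, 12.36]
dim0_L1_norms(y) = [23.21, 19.73]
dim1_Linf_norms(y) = [10.78, 12.36, 12.12]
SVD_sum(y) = [[-9.47, -5.77], [-5.27, -3.21], [-10.51, -6.4]] + [[-1.31, 2.16], [5.58, -9.15], [-1.61, 2.64]]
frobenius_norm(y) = 21.05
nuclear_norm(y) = 29.11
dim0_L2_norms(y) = [16.22, 13.41]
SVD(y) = [[-0.63, 0.22], [-0.35, -0.94], [-0.70, 0.27]] @ diag([17.672984116181564, 11.436950311564443]) @ [[0.85, 0.52], [-0.52, 0.85]]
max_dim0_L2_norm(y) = 16.22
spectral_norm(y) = 17.67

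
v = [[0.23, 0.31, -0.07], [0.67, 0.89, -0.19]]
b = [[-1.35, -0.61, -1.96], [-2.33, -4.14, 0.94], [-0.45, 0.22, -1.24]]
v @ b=[[-1.0, -1.44, -0.07], [-2.89, -4.14, -0.24]]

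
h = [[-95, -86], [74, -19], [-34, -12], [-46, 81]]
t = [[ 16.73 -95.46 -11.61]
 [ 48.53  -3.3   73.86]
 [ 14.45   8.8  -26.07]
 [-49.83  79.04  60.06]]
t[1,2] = 73.86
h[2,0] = -34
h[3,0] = -46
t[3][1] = 79.04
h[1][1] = -19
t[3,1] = 79.04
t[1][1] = -3.3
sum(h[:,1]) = -36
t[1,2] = 73.86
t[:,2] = [-11.61, 73.86, -26.07, 60.06]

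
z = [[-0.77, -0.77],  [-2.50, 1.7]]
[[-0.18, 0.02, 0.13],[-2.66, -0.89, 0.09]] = z@[[0.73,0.20,-0.09], [-0.49,-0.23,-0.08]]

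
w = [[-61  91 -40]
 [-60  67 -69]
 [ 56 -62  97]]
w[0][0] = -61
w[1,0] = -60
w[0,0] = -61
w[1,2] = -69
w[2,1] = -62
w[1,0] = -60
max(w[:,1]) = 91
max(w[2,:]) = 97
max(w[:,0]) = 56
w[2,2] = 97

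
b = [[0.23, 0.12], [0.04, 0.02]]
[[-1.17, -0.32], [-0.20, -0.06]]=b @ [[-3.77, -1.48], [-2.54, 0.17]]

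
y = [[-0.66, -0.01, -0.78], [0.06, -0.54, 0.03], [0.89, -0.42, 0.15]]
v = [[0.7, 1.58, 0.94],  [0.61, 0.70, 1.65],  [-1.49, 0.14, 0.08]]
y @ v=[[0.69,  -1.16,  -0.70],[-0.33,  -0.28,  -0.83],[0.14,  1.13,  0.16]]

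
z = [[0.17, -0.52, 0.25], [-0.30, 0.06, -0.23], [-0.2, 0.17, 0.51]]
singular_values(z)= [0.66, 0.57, 0.27]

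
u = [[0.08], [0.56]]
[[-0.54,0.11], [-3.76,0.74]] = u @ [[-6.72, 1.32]]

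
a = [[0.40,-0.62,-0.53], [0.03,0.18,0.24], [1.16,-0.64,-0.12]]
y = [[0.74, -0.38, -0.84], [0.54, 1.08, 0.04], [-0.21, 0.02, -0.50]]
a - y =[[-0.34, -0.24, 0.31], [-0.51, -0.9, 0.2], [1.37, -0.66, 0.38]]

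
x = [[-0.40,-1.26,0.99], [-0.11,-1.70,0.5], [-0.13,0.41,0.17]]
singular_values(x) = [2.39, 0.62, 0.01]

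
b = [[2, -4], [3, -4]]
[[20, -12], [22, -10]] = b@[[2, 2], [-4, 4]]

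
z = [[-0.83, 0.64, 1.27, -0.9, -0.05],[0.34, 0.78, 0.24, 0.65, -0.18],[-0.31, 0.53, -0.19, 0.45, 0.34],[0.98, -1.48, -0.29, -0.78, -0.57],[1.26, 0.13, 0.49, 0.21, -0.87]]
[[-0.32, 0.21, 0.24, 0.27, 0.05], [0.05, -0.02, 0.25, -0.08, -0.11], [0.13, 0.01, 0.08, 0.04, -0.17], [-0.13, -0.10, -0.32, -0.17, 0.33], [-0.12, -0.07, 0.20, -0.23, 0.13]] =z@ [[-0.02,-0.04,0.03,-0.11,0.04], [0.04,0.05,0.22,0.1,-0.16], [-0.20,0.06,0.12,-0.02,0.1], [0.12,-0.08,0.04,-0.16,-0.06], [0.03,0.05,-0.08,0.07,-0.07]]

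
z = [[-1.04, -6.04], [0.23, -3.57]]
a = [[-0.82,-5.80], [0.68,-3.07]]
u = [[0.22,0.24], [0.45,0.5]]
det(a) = 6.46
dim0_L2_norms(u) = [0.5, 0.55]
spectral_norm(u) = 0.75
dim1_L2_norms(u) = [0.33, 0.67]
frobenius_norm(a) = 6.65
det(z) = 5.10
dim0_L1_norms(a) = [1.5, 8.87]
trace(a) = -3.89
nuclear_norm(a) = 7.56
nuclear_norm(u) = 0.75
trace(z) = -4.61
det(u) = 0.00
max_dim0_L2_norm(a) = 6.56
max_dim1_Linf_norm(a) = 5.8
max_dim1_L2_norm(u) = 0.67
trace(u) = 0.72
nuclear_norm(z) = 7.78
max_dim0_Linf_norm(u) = 0.5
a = z + u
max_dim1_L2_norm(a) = 5.86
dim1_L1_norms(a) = [6.62, 3.75]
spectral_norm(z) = 7.06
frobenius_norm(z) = 7.10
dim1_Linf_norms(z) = [6.04, 3.57]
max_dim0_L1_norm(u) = 0.74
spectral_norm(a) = 6.58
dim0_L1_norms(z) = [1.27, 9.61]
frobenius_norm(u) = 0.75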